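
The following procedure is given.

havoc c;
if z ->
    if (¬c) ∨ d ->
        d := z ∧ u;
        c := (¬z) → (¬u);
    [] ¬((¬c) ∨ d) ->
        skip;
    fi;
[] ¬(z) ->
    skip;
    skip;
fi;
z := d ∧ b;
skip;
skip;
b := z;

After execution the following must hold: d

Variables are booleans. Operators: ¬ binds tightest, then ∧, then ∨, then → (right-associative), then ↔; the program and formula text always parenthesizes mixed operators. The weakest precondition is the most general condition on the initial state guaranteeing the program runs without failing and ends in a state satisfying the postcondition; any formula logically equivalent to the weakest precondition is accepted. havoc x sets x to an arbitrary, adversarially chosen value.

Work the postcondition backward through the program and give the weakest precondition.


Working backward. After the program, d must hold.
Before b := z: d
Before skip: d
Before skip: d
Before z := d ∧ b: d
Then branch requires (((¬c) ∨ d) → (z ∧ u)) ∧ ((¬((¬c) ∨ d)) → d); else branch requires d.
Before the if: (z → ((((¬c) ∨ d) → (z ∧ u)) ∧ ((¬((¬c) ∨ d)) → d))) ∧ ((¬z) → d)
Before havoc c: (z → ((d → (z ∧ u)) ∧ ((¬d) → d))) ∧ ((¬z) → d) ∧ (z → (z ∧ u))
Answer: WP = (z → ((d → (z ∧ u)) ∧ ((¬d) → d))) ∧ ((¬z) → d) ∧ (z → (z ∧ u))


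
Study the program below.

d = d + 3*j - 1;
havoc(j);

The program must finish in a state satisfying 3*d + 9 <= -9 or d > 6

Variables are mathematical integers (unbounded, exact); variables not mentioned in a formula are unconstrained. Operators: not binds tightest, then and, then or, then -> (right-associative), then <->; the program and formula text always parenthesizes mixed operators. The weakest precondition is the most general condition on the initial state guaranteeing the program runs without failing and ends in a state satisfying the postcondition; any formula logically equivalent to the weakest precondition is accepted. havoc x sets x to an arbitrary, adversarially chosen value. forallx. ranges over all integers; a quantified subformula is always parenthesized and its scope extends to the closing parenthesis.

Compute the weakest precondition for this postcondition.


Working backward. After the program, the postcondition 3*d + 9 <= -9 or d > 6 must hold; in canonical form it is 3*d <= -18 or d > 6.
Before havoc j: 3*d <= -18 or d > 6
Before d := d + 3*j - 1: 3*d + 9*j <= -15 or d + 3*j > 7
Answer: WP = 3*d + 9*j <= -15 or d + 3*j > 7


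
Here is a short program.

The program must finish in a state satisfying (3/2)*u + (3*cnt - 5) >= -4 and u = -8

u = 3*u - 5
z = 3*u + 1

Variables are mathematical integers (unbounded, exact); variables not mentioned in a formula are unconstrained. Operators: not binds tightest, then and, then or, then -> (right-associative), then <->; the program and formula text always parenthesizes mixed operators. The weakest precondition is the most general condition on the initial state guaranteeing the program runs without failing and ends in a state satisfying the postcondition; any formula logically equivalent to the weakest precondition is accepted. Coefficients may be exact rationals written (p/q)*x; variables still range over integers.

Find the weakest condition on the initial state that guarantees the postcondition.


Working backward. After the program, the postcondition (3/2)*u + (3*cnt - 5) >= -4 and u = -8 must hold; in canonical form it is 3*cnt + (3/2)*u >= 1 and u = -8.
Before z := 3*u + 1: 3*cnt + (3/2)*u >= 1 and u = -8
Before u := 3*u - 5: 3*cnt + (9/2)*u >= 17/2 and 3*u = -3
Answer: WP = 3*cnt + (9/2)*u >= 17/2 and 3*u = -3


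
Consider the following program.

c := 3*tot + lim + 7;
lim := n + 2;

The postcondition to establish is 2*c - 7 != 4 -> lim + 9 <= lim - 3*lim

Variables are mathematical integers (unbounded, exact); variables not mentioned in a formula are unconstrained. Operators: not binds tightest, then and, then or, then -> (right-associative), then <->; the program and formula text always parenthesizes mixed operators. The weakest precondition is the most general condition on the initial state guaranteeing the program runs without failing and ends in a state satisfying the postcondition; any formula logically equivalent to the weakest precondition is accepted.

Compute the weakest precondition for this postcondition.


Working backward. After the program, the postcondition 2*c - 7 != 4 -> lim + 9 <= lim - 3*lim must hold; in canonical form it is 2*c != 11 -> 3*lim <= -9.
Before lim := n + 2: 2*c != 11 -> 3*n <= -15
Before c := 3*tot + lim + 7: 2*lim + 6*tot != -3 -> 3*n <= -15
Answer: WP = 2*lim + 6*tot != -3 -> 3*n <= -15


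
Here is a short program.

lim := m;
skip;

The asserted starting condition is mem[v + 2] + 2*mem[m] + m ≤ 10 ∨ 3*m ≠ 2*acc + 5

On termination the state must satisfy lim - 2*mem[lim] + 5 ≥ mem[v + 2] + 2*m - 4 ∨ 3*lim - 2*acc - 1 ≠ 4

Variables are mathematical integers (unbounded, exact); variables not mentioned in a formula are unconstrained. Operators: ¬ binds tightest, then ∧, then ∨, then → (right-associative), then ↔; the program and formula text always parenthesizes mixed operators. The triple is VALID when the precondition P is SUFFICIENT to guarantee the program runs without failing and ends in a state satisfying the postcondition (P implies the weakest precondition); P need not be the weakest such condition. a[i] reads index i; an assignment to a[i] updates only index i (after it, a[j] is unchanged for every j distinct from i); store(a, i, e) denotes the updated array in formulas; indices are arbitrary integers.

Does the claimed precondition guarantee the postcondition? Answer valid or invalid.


Working backward. After the program, the postcondition lim - 2*mem[lim] + 5 ≥ mem[v + 2] + 2*m - 4 ∨ 3*lim - 2*acc - 1 ≠ 4 must hold; in canonical form it is lim ≥ mem[v + 2] + 2*mem[lim] + 2*m - 9 ∨ 3*lim ≠ 2*acc + 5.
Before skip: lim ≥ mem[v + 2] + 2*mem[lim] + 2*m - 9 ∨ 3*lim ≠ 2*acc + 5
Before lim := m: mem[v + 2] + 2*mem[m] + m ≤ 9 ∨ 3*m ≠ 2*acc + 5
The weakest precondition is mem[v + 2] + 2*mem[m] + m ≤ 9 ∨ 3*m ≠ 2*acc + 5.
Check whether mem[v + 2] + 2*mem[m] + m ≤ 10 ∨ 3*m ≠ 2*acc + 5 implies it.
Countermodel: at the initial state acc = -27559, m = -18371, mem = {[-18371] = -1, [2] = 18383, elsewhere 18383}, v = 0, the precondition holds but the weakest precondition fails.
Answer: invalid


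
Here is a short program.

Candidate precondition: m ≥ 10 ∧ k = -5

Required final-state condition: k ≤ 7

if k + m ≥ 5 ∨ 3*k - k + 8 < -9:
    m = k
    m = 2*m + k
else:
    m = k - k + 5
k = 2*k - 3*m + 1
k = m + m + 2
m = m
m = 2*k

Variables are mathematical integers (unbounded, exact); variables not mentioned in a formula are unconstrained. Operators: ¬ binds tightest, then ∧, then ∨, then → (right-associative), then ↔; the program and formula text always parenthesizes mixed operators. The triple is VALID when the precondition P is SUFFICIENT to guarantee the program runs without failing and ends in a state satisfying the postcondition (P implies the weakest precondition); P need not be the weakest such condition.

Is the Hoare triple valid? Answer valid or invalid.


Working backward. After the program, k ≤ 7 must hold.
Before m := 2*k: k ≤ 7
Before m := m: k ≤ 7
Before k := m + m + 2: 2*m ≤ 5
Before k := 2*k - 3*m + 1: 2*m ≤ 5
Then branch requires 6*k ≤ 5; else branch requires false.
Before the if: ((k + m ≥ 5 ∨ 2*k < -17) → 6*k ≤ 5) ∧ (k + m ≥ 5 ∨ 2*k < -17)
The weakest precondition is ((k + m ≥ 5 ∨ 2*k < -17) → 6*k ≤ 5) ∧ (k + m ≥ 5 ∨ 2*k < -17).
Check whether m ≥ 10 ∧ k = -5 implies it.
Every state satisfying the precondition satisfies the weakest precondition: the implication holds.
Answer: valid


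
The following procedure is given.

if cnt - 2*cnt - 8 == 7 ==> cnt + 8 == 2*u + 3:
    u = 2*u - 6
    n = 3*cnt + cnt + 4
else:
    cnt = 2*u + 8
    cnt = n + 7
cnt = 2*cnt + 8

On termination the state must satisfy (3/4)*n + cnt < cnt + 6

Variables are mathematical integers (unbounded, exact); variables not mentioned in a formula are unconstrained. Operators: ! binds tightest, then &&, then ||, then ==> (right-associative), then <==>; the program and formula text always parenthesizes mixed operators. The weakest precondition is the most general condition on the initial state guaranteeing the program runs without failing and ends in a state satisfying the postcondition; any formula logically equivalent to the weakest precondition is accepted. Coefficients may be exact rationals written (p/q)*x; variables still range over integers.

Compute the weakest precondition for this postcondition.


Working backward. After the program, the postcondition (3/4)*n + cnt < cnt + 6 must hold; in canonical form it is (3/4)*n < 6.
Before cnt := 2*cnt + 8: (3/4)*n < 6
Then branch requires 3*cnt < 3; else branch requires (3/4)*n < 6.
Before the if: ((cnt == -15 ==> cnt == 2*u - 5) ==> 3*cnt < 3) && ((!(cnt == -15 ==> cnt == 2*u - 5)) ==> (3/4)*n < 6)
Answer: WP = ((cnt == -15 ==> cnt == 2*u - 5) ==> 3*cnt < 3) && ((!(cnt == -15 ==> cnt == 2*u - 5)) ==> (3/4)*n < 6)


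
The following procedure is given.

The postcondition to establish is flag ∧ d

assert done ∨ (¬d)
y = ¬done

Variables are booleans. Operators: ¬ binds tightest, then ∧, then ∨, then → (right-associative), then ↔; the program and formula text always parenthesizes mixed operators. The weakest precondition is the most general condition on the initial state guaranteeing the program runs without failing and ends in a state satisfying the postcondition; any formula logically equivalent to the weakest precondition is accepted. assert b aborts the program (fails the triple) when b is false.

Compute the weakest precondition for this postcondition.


Working backward. After the program, flag ∧ d must hold.
Before y := ¬done: flag ∧ d
Before assert done ∨ (¬d): (done ∨ (¬d)) ∧ flag ∧ d
Answer: WP = (done ∨ (¬d)) ∧ flag ∧ d


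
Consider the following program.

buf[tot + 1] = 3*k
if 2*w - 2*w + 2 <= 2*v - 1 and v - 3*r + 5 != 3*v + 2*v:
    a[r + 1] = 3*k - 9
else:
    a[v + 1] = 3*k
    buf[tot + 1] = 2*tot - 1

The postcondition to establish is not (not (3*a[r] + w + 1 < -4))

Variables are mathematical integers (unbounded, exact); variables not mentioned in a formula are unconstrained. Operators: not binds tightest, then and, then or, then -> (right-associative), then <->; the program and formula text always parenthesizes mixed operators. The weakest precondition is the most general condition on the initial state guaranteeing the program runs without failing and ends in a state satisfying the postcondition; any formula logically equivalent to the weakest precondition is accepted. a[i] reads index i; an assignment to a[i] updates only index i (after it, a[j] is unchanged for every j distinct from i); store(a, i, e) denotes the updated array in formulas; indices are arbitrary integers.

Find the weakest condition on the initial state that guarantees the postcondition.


Working backward. After the program, the postcondition not (not (3*a[r] + w + 1 < -4)) must hold; in canonical form it is 3*a[r] + w < -5.
Then branch requires 3*store(a, r + 1, 3*k - 9)[r] + w < -5; else branch requires 3*store(a, v + 1, 3*k)[r] + w < -5.
Before the if: ((2*v >= 3 and 3*r + 4*v != 5) -> 3*store(a, r + 1, 3*k - 9)[r] + w < -5) and ((not (2*v >= 3 and 3*r + 4*v != 5)) -> 3*store(a, v + 1, 3*k)[r] + w < -5)
Before buf[tot + 1] := 3*k: ((2*v >= 3 and 3*r + 4*v != 5) -> 3*store(a, r + 1, 3*k - 9)[r] + w < -5) and ((not (2*v >= 3 and 3*r + 4*v != 5)) -> 3*store(a, v + 1, 3*k)[r] + w < -5)
Answer: WP = ((2*v >= 3 and 3*r + 4*v != 5) -> 3*store(a, r + 1, 3*k - 9)[r] + w < -5) and ((not (2*v >= 3 and 3*r + 4*v != 5)) -> 3*store(a, v + 1, 3*k)[r] + w < -5)


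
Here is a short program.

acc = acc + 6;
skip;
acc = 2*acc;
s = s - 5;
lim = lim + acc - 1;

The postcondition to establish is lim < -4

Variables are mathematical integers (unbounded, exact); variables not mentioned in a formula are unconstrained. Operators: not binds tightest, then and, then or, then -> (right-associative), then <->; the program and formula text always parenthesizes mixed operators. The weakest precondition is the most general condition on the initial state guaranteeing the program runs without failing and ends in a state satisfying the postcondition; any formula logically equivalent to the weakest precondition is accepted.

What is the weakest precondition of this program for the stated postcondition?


Working backward. After the program, lim < -4 must hold.
Before lim := lim + acc - 1: acc + lim < -3
Before s := s - 5: acc + lim < -3
Before acc := 2*acc: 2*acc + lim < -3
Before skip: 2*acc + lim < -3
Before acc := acc + 6: 2*acc + lim < -15
Answer: WP = 2*acc + lim < -15


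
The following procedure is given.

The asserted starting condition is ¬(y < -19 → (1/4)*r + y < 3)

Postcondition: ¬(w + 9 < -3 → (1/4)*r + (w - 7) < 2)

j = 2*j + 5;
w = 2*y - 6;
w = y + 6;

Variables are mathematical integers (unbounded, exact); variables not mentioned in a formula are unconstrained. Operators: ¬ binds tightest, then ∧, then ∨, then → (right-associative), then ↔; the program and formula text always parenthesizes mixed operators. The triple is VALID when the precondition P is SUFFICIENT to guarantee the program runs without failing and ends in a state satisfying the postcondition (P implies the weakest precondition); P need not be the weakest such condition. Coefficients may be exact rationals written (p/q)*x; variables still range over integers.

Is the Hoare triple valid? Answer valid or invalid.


Working backward. After the program, the postcondition ¬(w + 9 < -3 → (1/4)*r + (w - 7) < 2) must hold; in canonical form it is ¬(w < -12 → (1/4)*r + w < 9).
Before w := y + 6: ¬(y < -18 → (1/4)*r + y < 3)
Before w := 2*y - 6: ¬(y < -18 → (1/4)*r + y < 3)
Before j := 2*j + 5: ¬(y < -18 → (1/4)*r + y < 3)
The weakest precondition is ¬(y < -18 → (1/4)*r + y < 3).
Check whether ¬(y < -19 → (1/4)*r + y < 3) implies it.
Every state satisfying the precondition satisfies the weakest precondition: the implication holds.
Answer: valid


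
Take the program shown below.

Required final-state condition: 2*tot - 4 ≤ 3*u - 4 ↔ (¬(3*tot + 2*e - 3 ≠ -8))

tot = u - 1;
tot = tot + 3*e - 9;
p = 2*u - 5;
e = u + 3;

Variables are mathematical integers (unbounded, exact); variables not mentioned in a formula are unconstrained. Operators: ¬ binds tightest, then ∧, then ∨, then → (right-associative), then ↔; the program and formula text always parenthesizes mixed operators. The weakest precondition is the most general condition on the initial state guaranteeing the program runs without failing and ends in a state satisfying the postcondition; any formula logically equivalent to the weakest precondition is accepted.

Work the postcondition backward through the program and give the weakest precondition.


Working backward. After the program, the postcondition 2*tot - 4 ≤ 3*u - 4 ↔ (¬(3*tot + 2*e - 3 ≠ -8)) must hold; in canonical form it is 2*tot ≤ 3*u ↔ (¬(2*e + 3*tot ≠ -5)).
Before e := u + 3: 2*tot ≤ 3*u ↔ (¬(3*tot + 2*u ≠ -11))
Before p := 2*u - 5: 2*tot ≤ 3*u ↔ (¬(3*tot + 2*u ≠ -11))
Before tot := tot + 3*e - 9: 6*e + 2*tot ≤ 3*u + 18 ↔ (¬(9*e + 3*tot + 2*u ≠ 16))
Before tot := u - 1: 6*e ≤ u + 20 ↔ (¬(9*e + 5*u ≠ 19))
Answer: WP = 6*e ≤ u + 20 ↔ (¬(9*e + 5*u ≠ 19))


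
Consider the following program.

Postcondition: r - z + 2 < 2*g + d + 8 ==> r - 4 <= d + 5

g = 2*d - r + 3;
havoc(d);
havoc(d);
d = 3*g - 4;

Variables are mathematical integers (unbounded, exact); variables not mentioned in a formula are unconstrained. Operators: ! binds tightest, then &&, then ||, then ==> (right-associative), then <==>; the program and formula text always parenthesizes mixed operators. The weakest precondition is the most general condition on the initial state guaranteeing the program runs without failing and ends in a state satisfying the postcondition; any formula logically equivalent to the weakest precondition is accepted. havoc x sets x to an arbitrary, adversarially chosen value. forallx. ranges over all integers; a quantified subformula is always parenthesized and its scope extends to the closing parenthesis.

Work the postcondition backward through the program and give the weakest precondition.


Working backward. After the program, the postcondition r - z + 2 < 2*g + d + 8 ==> r - 4 <= d + 5 must hold; in canonical form it is r < d + 2*g + z + 6 ==> r <= d + 9.
Before d := 3*g - 4: r < 5*g + z + 2 ==> r <= 3*g + 5
Before havoc d: r < 5*g + z + 2 ==> r <= 3*g + 5
Before havoc d: r < 5*g + z + 2 ==> r <= 3*g + 5
Before g := 2*d - r + 3: 6*r < 10*d + z + 17 ==> 4*r <= 6*d + 14
Answer: WP = 6*r < 10*d + z + 17 ==> 4*r <= 6*d + 14


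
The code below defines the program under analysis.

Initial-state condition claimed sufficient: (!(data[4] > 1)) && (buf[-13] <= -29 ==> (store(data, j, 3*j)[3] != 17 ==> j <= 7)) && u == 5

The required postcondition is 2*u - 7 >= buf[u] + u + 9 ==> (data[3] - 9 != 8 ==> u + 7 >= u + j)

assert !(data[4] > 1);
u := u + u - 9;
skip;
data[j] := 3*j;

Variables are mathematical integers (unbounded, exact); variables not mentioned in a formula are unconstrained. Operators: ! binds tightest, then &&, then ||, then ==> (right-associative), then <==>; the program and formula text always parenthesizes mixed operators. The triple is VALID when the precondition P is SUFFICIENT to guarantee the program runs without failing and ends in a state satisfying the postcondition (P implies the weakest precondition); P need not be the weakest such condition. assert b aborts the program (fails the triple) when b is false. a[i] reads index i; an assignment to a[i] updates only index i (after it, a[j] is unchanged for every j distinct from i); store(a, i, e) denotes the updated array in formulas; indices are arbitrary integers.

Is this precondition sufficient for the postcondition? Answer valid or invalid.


Working backward. After the program, the postcondition 2*u - 7 >= buf[u] + u + 9 ==> (data[3] - 9 != 8 ==> u + 7 >= u + j) must hold; in canonical form it is u >= buf[u] + 16 ==> (data[3] != 17 ==> j <= 7).
Before data[j] := 3*j: u >= buf[u] + 16 ==> (store(data, j, 3*j)[3] != 17 ==> j <= 7)
Before skip: u >= buf[u] + 16 ==> (store(data, j, 3*j)[3] != 17 ==> j <= 7)
Before u := u + u - 9: 2*u >= buf[2*u - 9] + 25 ==> (store(data, j, 3*j)[3] != 17 ==> j <= 7)
Before assert !(data[4] > 1): (!(data[4] > 1)) && (2*u >= buf[2*u - 9] + 25 ==> (store(data, j, 3*j)[3] != 17 ==> j <= 7))
The weakest precondition is (!(data[4] > 1)) && (2*u >= buf[2*u - 9] + 25 ==> (store(data, j, 3*j)[3] != 17 ==> j <= 7)).
Check whether (!(data[4] > 1)) && (buf[-13] <= -29 ==> (store(data, j, 3*j)[3] != 17 ==> j <= 7)) && u == 5 implies it.
Countermodel: at the initial state buf = {[-13] = 15215, [1] = -15, [3] = 5, [4] = 5, [8] = 5, elsewhere 5}, data = {[-13] = 2, [1] = 2, [3] = 6, [4] = 0, [8] = 2, elsewhere 2}, j = 8, u = 5, the precondition holds but the weakest precondition fails.
Answer: invalid


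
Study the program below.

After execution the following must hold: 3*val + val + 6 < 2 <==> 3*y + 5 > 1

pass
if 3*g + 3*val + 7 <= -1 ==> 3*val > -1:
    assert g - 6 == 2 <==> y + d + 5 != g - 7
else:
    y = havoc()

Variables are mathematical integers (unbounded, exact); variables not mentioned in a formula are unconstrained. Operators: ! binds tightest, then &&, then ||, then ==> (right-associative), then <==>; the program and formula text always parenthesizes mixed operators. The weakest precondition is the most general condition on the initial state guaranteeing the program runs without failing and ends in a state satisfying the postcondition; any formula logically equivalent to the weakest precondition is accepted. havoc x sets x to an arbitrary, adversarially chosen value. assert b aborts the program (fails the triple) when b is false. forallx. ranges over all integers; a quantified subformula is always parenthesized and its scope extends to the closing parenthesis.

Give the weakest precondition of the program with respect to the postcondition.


Working backward. After the program, the postcondition 3*val + val + 6 < 2 <==> 3*y + 5 > 1 must hold; in canonical form it is 4*val < -4 <==> 3*y > -4.
Then branch requires (g == 8 <==> d + y != g - 12) && (4*val < -4 <==> 3*y > -4); else branch requires forall y_1. (4*val < -4 <==> 3*y_1 > -4).
Before the if: ((3*g + 3*val <= -8 ==> 3*val > -1) ==> ((g == 8 <==> d + y != g - 12) && (4*val < -4 <==> 3*y > -4))) && ((!(3*g + 3*val <= -8 ==> 3*val > -1)) ==> (forall y_1. (4*val < -4 <==> 3*y_1 > -4)))
Before skip: ((3*g + 3*val <= -8 ==> 3*val > -1) ==> ((g == 8 <==> d + y != g - 12) && (4*val < -4 <==> 3*y > -4))) && ((!(3*g + 3*val <= -8 ==> 3*val > -1)) ==> (forall y_1. (4*val < -4 <==> 3*y_1 > -4)))
Answer: WP = ((3*g + 3*val <= -8 ==> 3*val > -1) ==> ((g == 8 <==> d + y != g - 12) && (4*val < -4 <==> 3*y > -4))) && ((!(3*g + 3*val <= -8 ==> 3*val > -1)) ==> (forall y_1. (4*val < -4 <==> 3*y_1 > -4)))


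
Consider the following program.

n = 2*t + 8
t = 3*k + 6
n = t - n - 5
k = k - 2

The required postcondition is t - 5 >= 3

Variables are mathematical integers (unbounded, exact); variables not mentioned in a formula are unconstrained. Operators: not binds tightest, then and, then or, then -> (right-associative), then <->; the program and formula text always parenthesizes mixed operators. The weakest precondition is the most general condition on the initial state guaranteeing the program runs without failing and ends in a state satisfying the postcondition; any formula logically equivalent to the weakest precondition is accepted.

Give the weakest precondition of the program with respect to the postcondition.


Working backward. After the program, the postcondition t - 5 >= 3 must hold; in canonical form it is t >= 8.
Before k := k - 2: t >= 8
Before n := t - n - 5: t >= 8
Before t := 3*k + 6: 3*k >= 2
Before n := 2*t + 8: 3*k >= 2
Answer: WP = 3*k >= 2


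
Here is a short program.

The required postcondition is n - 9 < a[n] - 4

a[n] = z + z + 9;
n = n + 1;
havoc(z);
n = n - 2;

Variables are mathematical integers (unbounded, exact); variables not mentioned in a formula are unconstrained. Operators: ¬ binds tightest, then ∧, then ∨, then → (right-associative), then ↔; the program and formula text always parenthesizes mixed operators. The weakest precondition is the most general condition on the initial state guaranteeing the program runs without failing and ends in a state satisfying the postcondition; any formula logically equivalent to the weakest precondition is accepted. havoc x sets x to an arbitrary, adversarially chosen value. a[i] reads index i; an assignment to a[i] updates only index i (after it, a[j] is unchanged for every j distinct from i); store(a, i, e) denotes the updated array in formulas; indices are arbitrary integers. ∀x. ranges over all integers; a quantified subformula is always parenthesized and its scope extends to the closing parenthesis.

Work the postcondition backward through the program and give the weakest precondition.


Working backward. After the program, the postcondition n - 9 < a[n] - 4 must hold; in canonical form it is n < a[n] + 5.
Before n := n - 2: n < a[n - 2] + 7
Before havoc z: n < a[n - 2] + 7
Before n := n + 1: n < a[n - 1] + 6
Before a[n] := z + z + 9: n < store(a, n, 2*z + 9)[n - 1] + 6
Answer: WP = n < store(a, n, 2*z + 9)[n - 1] + 6


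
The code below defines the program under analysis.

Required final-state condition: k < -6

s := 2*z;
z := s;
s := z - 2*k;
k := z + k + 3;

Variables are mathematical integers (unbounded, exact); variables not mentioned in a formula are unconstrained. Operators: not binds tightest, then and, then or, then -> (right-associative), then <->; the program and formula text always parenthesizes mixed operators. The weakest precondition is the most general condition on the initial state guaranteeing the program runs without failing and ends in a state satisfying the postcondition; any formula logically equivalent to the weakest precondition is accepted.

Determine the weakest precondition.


Working backward. After the program, k < -6 must hold.
Before k := z + k + 3: k + z < -9
Before s := z - 2*k: k + z < -9
Before z := s: k + s < -9
Before s := 2*z: k + 2*z < -9
Answer: WP = k + 2*z < -9


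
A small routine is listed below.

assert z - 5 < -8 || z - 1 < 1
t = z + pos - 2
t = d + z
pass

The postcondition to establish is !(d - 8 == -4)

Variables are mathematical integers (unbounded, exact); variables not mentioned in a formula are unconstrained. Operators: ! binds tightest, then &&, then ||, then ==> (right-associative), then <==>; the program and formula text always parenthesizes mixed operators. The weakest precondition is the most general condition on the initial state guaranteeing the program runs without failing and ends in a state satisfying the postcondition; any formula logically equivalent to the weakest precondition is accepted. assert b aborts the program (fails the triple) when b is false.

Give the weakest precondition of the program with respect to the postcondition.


Working backward. After the program, the postcondition !(d - 8 == -4) must hold; in canonical form it is !(d == 4).
Before skip: !(d == 4)
Before t := d + z: !(d == 4)
Before t := z + pos - 2: !(d == 4)
Before assert z - 5 < -8 || z - 1 < 1: (z < -3 || z < 2) && (!(d == 4))
Answer: WP = (z < -3 || z < 2) && (!(d == 4))


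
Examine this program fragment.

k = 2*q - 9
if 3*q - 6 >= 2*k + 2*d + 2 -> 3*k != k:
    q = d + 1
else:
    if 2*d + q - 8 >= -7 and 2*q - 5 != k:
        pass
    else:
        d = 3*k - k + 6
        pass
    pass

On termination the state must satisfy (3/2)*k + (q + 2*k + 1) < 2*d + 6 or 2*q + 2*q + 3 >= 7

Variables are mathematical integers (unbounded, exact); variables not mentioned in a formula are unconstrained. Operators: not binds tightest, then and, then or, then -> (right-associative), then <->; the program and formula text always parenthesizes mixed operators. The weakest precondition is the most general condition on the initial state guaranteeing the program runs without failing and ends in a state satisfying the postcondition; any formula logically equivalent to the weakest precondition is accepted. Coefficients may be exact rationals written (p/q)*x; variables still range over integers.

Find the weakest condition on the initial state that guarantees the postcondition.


Working backward. After the program, the postcondition (3/2)*k + (q + 2*k + 1) < 2*d + 6 or 2*q + 2*q + 3 >= 7 must hold; in canonical form it is (7/2)*k + q < 2*d + 5 or 4*q >= 4.
Then branch requires (7/2)*k < d + 4 or 4*d >= 0; else branch requires ((2*d + q >= 1 and 2*q != k + 5) -> ((7/2)*k + q < 2*d + 5 or 4*q >= 4)) and ((not (2*d + q >= 1 and 2*q != k + 5)) -> (q < (1/2)*k + 17 or 4*q >= 4)).
Before the if: ((3*q >= 2*d + 2*k + 8 -> 2*k != 0) -> ((7/2)*k < d + 4 or 4*d >= 0)) and ((not (3*q >= 2*d + 2*k + 8 -> 2*k != 0)) -> (((2*d + q >= 1 and 2*q != k + 5) -> ((7/2)*k + q < 2*d + 5 or 4*q >= 4)) and ((not (2*d + q >= 1 and 2*q != k + 5)) -> (q < (1/2)*k + 17 or 4*q >= 4))))
Before k := 2*q - 9: ((2*d + q <= 10 -> 4*q != 18) -> (7*q < d + 71/2 or 4*d >= 0)) and ((not (2*d + q <= 10 -> 4*q != 18)) -> (2*d + q >= 1 -> (8*q < 2*d + 73/2 or 4*q >= 4)))
Answer: WP = ((2*d + q <= 10 -> 4*q != 18) -> (7*q < d + 71/2 or 4*d >= 0)) and ((not (2*d + q <= 10 -> 4*q != 18)) -> (2*d + q >= 1 -> (8*q < 2*d + 73/2 or 4*q >= 4)))


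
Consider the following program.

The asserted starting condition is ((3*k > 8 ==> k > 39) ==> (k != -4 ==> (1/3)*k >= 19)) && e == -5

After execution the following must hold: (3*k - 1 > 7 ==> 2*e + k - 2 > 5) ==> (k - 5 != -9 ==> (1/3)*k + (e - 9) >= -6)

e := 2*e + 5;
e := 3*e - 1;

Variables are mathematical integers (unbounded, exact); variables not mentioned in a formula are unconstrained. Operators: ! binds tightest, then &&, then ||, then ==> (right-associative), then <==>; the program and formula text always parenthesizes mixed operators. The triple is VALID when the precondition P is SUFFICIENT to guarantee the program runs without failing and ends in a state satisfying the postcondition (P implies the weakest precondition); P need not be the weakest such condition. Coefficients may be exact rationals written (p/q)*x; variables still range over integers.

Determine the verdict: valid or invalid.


Working backward. After the program, the postcondition (3*k - 1 > 7 ==> 2*e + k - 2 > 5) ==> (k - 5 != -9 ==> (1/3)*k + (e - 9) >= -6) must hold; in canonical form it is (3*k > 8 ==> 2*e + k > 7) ==> (k != -4 ==> e + (1/3)*k >= 3).
Before e := 3*e - 1: (3*k > 8 ==> 6*e + k > 9) ==> (k != -4 ==> 3*e + (1/3)*k >= 4)
Before e := 2*e + 5: (3*k > 8 ==> 12*e + k > -21) ==> (k != -4 ==> 6*e + (1/3)*k >= -11)
The weakest precondition is (3*k > 8 ==> 12*e + k > -21) ==> (k != -4 ==> 6*e + (1/3)*k >= -11).
Check whether ((3*k > 8 ==> k > 39) ==> (k != -4 ==> (1/3)*k >= 19)) && e == -5 implies it.
Every state satisfying the precondition satisfies the weakest precondition: the implication holds.
Answer: valid


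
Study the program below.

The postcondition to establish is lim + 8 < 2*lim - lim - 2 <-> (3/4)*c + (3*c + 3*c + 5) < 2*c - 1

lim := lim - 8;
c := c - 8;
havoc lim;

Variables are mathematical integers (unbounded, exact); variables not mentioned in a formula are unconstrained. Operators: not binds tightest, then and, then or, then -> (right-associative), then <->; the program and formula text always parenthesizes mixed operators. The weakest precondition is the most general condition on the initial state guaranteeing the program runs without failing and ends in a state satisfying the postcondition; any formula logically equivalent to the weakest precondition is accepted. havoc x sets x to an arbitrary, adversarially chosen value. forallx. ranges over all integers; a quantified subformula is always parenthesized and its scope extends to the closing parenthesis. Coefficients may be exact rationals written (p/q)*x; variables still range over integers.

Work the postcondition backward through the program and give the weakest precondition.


Working backward. After the program, the postcondition lim + 8 < 2*lim - lim - 2 <-> (3/4)*c + (3*c + 3*c + 5) < 2*c - 1 must hold; in canonical form it is not ((19/4)*c < -6).
Before havoc lim: not ((19/4)*c < -6)
Before c := c - 8: not ((19/4)*c < 32)
Before lim := lim - 8: not ((19/4)*c < 32)
Answer: WP = not ((19/4)*c < 32)


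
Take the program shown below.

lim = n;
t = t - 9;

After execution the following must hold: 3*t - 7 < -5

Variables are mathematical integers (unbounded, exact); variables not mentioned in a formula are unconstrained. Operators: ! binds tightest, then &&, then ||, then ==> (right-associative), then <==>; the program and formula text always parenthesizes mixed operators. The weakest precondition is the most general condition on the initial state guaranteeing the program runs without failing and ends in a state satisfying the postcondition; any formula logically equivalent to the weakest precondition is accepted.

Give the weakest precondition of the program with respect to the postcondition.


Working backward. After the program, the postcondition 3*t - 7 < -5 must hold; in canonical form it is 3*t < 2.
Before t := t - 9: 3*t < 29
Before lim := n: 3*t < 29
Answer: WP = 3*t < 29


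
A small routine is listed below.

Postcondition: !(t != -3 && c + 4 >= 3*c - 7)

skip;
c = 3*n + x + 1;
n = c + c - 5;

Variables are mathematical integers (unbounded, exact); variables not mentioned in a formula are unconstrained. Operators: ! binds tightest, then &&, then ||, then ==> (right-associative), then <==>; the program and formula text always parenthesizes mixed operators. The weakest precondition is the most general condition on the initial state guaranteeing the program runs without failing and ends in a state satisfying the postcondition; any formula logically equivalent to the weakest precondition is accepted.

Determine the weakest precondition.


Working backward. After the program, the postcondition !(t != -3 && c + 4 >= 3*c - 7) must hold; in canonical form it is !(t != -3 && 2*c <= 11).
Before n := c + c - 5: !(t != -3 && 2*c <= 11)
Before c := 3*n + x + 1: !(t != -3 && 6*n + 2*x <= 9)
Before skip: !(t != -3 && 6*n + 2*x <= 9)
Answer: WP = !(t != -3 && 6*n + 2*x <= 9)


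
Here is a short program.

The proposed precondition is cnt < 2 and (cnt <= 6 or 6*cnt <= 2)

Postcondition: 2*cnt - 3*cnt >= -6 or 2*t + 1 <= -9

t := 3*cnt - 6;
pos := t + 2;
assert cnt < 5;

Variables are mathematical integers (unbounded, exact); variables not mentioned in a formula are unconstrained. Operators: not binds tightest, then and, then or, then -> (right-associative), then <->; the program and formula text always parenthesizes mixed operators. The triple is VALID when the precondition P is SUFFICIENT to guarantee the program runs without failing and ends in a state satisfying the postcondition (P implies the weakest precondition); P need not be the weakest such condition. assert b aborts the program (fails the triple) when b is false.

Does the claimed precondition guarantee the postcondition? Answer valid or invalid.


Working backward. After the program, the postcondition 2*cnt - 3*cnt >= -6 or 2*t + 1 <= -9 must hold; in canonical form it is cnt <= 6 or 2*t <= -10.
Before assert cnt < 5: cnt < 5 and (cnt <= 6 or 2*t <= -10)
Before pos := t + 2: cnt < 5 and (cnt <= 6 or 2*t <= -10)
Before t := 3*cnt - 6: cnt < 5 and (cnt <= 6 or 6*cnt <= 2)
The weakest precondition is cnt < 5 and (cnt <= 6 or 6*cnt <= 2).
Check whether cnt < 2 and (cnt <= 6 or 6*cnt <= 2) implies it.
Every state satisfying the precondition satisfies the weakest precondition: the implication holds.
Answer: valid


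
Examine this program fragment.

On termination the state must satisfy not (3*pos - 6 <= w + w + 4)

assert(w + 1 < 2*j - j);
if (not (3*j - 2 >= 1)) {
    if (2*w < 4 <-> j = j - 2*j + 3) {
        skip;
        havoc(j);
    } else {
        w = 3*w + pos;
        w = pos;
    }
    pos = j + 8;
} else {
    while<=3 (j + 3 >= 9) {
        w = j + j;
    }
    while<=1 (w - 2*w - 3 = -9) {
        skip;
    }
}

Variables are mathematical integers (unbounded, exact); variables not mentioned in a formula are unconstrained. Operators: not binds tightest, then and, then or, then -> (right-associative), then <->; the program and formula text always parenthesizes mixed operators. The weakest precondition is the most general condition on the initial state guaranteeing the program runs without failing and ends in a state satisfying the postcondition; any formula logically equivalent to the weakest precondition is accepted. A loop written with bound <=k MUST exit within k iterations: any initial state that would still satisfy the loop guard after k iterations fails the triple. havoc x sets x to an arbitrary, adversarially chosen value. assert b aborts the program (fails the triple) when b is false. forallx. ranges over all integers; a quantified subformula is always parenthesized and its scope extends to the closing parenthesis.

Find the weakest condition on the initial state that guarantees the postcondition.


Working backward. After the program, the postcondition not (3*pos - 6 <= w + w + 4) must hold; in canonical form it is not (3*pos <= 2*w + 10).
Then branch requires ((2*w < 4 <-> 2*j = 3) -> (forall j_1. (not (3*j_1 <= 2*w - 14)))) and ((not (2*w < 4 <-> 2*j = 3)) -> (not (3*j <= 2*pos - 14))); else branch requires (j >= 6 -> ((j >= 6 -> ((j >= 6 -> ((not (j >= 6)) and (2*j = 6 -> ((not (2*j = 6)) and (not (3*pos <= 4*j + 10)))) and ((not (2*j = 6)) -> (not (3*pos <= 4*j + 10))))) and ((not (j >= 6)) -> ((2*j = 6 -> ((not (2*j = 6)) and (not (3*pos <= 4*j + 10)))) and ((not (2*j = 6)) -> (not (3*pos <= 4*j + 10))))))) and ((not (j >= 6)) -> ((2*j = 6 -> ((not (2*j = 6)) and (not (3*pos <= 4*j + 10)))) and ((not (2*j = 6)) -> (not (3*pos <= 4*j + 10))))))) and ((not (j >= 6)) -> ((w = 6 -> ((not (w = 6)) and (not (3*pos <= 2*w + 10)))) and ((not (w = 6)) -> (not (3*pos <= 2*w + 10))))).
Before the if: ((not (3*j >= 3)) -> (((2*w < 4 <-> 2*j = 3) -> (forall j_1. (not (3*j_1 <= 2*w - 14)))) and ((not (2*w < 4 <-> 2*j = 3)) -> (not (3*j <= 2*pos - 14))))) and (3*j >= 3 -> ((j >= 6 -> ((j >= 6 -> ((j >= 6 -> ((not (j >= 6)) and (2*j = 6 -> ((not (2*j = 6)) and (not (3*pos <= 4*j + 10)))) and ((not (2*j = 6)) -> (not (3*pos <= 4*j + 10))))) and ((not (j >= 6)) -> ((2*j = 6 -> ((not (2*j = 6)) and (not (3*pos <= 4*j + 10)))) and ((not (2*j = 6)) -> (not (3*pos <= 4*j + 10))))))) and ((not (j >= 6)) -> ((2*j = 6 -> ((not (2*j = 6)) and (not (3*pos <= 4*j + 10)))) and ((not (2*j = 6)) -> (not (3*pos <= 4*j + 10))))))) and ((not (j >= 6)) -> ((w = 6 -> ((not (w = 6)) and (not (3*pos <= 2*w + 10)))) and ((not (w = 6)) -> (not (3*pos <= 2*w + 10)))))))
Before assert w + 1 < 2*j - j: w < j - 1 and ((not (3*j >= 3)) -> (((2*w < 4 <-> 2*j = 3) -> (forall j_1. (not (3*j_1 <= 2*w - 14)))) and ((not (2*w < 4 <-> 2*j = 3)) -> (not (3*j <= 2*pos - 14))))) and (3*j >= 3 -> ((j >= 6 -> ((j >= 6 -> ((j >= 6 -> ((not (j >= 6)) and (2*j = 6 -> ((not (2*j = 6)) and (not (3*pos <= 4*j + 10)))) and ((not (2*j = 6)) -> (not (3*pos <= 4*j + 10))))) and ((not (j >= 6)) -> ((2*j = 6 -> ((not (2*j = 6)) and (not (3*pos <= 4*j + 10)))) and ((not (2*j = 6)) -> (not (3*pos <= 4*j + 10))))))) and ((not (j >= 6)) -> ((2*j = 6 -> ((not (2*j = 6)) and (not (3*pos <= 4*j + 10)))) and ((not (2*j = 6)) -> (not (3*pos <= 4*j + 10))))))) and ((not (j >= 6)) -> ((w = 6 -> ((not (w = 6)) and (not (3*pos <= 2*w + 10)))) and ((not (w = 6)) -> (not (3*pos <= 2*w + 10)))))))
Answer: WP = w < j - 1 and ((not (3*j >= 3)) -> (((2*w < 4 <-> 2*j = 3) -> (forall j_1. (not (3*j_1 <= 2*w - 14)))) and ((not (2*w < 4 <-> 2*j = 3)) -> (not (3*j <= 2*pos - 14))))) and (3*j >= 3 -> ((j >= 6 -> ((j >= 6 -> ((j >= 6 -> ((not (j >= 6)) and (2*j = 6 -> ((not (2*j = 6)) and (not (3*pos <= 4*j + 10)))) and ((not (2*j = 6)) -> (not (3*pos <= 4*j + 10))))) and ((not (j >= 6)) -> ((2*j = 6 -> ((not (2*j = 6)) and (not (3*pos <= 4*j + 10)))) and ((not (2*j = 6)) -> (not (3*pos <= 4*j + 10))))))) and ((not (j >= 6)) -> ((2*j = 6 -> ((not (2*j = 6)) and (not (3*pos <= 4*j + 10)))) and ((not (2*j = 6)) -> (not (3*pos <= 4*j + 10))))))) and ((not (j >= 6)) -> ((w = 6 -> ((not (w = 6)) and (not (3*pos <= 2*w + 10)))) and ((not (w = 6)) -> (not (3*pos <= 2*w + 10)))))))


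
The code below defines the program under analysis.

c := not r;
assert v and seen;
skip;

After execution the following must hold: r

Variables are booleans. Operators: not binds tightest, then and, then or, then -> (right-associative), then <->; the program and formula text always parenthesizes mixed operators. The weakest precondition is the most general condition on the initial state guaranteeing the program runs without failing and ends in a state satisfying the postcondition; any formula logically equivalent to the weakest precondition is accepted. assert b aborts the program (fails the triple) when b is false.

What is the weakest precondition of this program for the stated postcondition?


Working backward. After the program, r must hold.
Before skip: r
Before assert v and seen: v and seen and r
Before c := not r: v and seen and r
Answer: WP = v and seen and r


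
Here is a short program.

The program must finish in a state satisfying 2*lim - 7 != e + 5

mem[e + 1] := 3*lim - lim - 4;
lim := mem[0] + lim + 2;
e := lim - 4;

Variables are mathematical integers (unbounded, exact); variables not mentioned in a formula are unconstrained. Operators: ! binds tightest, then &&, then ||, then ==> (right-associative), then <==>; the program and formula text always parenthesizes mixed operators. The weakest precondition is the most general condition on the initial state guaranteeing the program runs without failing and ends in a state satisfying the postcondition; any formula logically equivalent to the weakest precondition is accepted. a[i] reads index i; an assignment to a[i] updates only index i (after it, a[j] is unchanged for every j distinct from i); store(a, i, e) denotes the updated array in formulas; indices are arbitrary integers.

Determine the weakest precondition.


Working backward. After the program, the postcondition 2*lim - 7 != e + 5 must hold; in canonical form it is 2*lim != e + 12.
Before e := lim - 4: lim != 8
Before lim := mem[0] + lim + 2: mem[0] + lim != 6
Before mem[e + 1] := 3*lim - lim - 4: store(mem, e + 1, 2*lim - 4)[0] + lim != 6
Answer: WP = store(mem, e + 1, 2*lim - 4)[0] + lim != 6
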